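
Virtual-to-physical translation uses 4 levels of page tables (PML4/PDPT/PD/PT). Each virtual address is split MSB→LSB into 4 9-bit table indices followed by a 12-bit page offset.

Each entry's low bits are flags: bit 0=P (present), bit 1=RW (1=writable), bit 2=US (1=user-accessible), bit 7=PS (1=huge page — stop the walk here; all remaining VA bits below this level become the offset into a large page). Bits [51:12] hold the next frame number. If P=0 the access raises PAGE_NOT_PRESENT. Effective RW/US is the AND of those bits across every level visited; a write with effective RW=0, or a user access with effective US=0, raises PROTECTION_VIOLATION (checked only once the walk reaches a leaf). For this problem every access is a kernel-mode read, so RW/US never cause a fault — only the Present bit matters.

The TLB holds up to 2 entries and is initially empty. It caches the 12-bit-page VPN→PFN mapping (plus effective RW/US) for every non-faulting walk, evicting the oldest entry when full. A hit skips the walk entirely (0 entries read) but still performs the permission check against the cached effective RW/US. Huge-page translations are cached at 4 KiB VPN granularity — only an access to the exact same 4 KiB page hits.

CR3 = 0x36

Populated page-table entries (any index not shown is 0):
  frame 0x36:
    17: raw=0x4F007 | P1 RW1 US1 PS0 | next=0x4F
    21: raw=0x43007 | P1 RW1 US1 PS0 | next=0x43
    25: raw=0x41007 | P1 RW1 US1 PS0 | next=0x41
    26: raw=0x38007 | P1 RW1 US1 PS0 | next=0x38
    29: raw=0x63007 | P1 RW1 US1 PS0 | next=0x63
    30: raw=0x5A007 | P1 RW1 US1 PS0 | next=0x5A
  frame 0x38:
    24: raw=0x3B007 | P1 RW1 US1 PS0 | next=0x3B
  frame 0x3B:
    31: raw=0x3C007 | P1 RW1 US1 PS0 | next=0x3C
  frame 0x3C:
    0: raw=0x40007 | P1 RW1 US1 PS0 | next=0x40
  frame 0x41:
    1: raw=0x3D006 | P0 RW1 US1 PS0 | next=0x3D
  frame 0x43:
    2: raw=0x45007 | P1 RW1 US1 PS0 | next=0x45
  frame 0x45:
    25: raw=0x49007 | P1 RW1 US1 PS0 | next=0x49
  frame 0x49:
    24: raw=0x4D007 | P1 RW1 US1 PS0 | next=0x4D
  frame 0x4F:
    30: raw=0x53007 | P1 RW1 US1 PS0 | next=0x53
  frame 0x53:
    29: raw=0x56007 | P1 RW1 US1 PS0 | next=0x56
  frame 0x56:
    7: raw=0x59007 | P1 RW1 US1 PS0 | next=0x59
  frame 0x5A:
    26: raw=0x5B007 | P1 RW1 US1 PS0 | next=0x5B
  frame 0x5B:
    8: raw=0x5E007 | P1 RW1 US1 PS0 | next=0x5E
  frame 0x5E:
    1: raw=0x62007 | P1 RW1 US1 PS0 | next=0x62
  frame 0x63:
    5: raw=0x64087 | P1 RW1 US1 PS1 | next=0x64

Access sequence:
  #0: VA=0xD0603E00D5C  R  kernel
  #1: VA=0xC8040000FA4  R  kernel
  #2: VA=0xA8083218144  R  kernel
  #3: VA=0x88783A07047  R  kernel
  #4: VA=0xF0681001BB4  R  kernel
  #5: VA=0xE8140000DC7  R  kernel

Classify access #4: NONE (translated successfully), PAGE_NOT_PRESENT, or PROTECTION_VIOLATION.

Trace:
#0 VA=0xD0603E00D5C (r,kernel):
  lvl0: tbl 0x36, slot 26 ⇒ 0x38007 (P1/RW1/US1/PS0)
  lvl1: tbl 0x38, slot 24 ⇒ 0x3B007 (P1/RW1/US1/PS0)
  lvl2: tbl 0x3B, slot 31 ⇒ 0x3C007 (P1/RW1/US1/PS0)
  lvl3: tbl 0x3C, slot 0 ⇒ 0x40007 (P1/RW1/US1/PS0)
  ✓ 0x40D5C  — 4 lookups
#1 VA=0xC8040000FA4 (r,kernel):
  lvl0: tbl 0x36, slot 25 ⇒ 0x41007 (P1/RW1/US1/PS0)
  lvl1: tbl 0x41, slot 1 ⇒ 0x3D006 (P0/RW1/US1/PS0)
  ⇒ fault: PAGE_NOT_PRESENT  — 2 lookups
#2 VA=0xA8083218144 (r,kernel):
  lvl0: tbl 0x36, slot 21 ⇒ 0x43007 (P1/RW1/US1/PS0)
  lvl1: tbl 0x43, slot 2 ⇒ 0x45007 (P1/RW1/US1/PS0)
  lvl2: tbl 0x45, slot 25 ⇒ 0x49007 (P1/RW1/US1/PS0)
  lvl3: tbl 0x49, slot 24 ⇒ 0x4D007 (P1/RW1/US1/PS0)
  ✓ 0x4D144  — 4 lookups
#3 VA=0x88783A07047 (r,kernel):
  lvl0: tbl 0x36, slot 17 ⇒ 0x4F007 (P1/RW1/US1/PS0)
  lvl1: tbl 0x4F, slot 30 ⇒ 0x53007 (P1/RW1/US1/PS0)
  lvl2: tbl 0x53, slot 29 ⇒ 0x56007 (P1/RW1/US1/PS0)
  lvl3: tbl 0x56, slot 7 ⇒ 0x59007 (P1/RW1/US1/PS0)
  ✓ 0x59047  — 4 lookups
#4 VA=0xF0681001BB4 (r,kernel):
  lvl0: tbl 0x36, slot 30 ⇒ 0x5A007 (P1/RW1/US1/PS0)
  lvl1: tbl 0x5A, slot 26 ⇒ 0x5B007 (P1/RW1/US1/PS0)
  lvl2: tbl 0x5B, slot 8 ⇒ 0x5E007 (P1/RW1/US1/PS0)
  lvl3: tbl 0x5E, slot 1 ⇒ 0x62007 (P1/RW1/US1/PS0)
  ✓ 0x62BB4  — 4 lookups
#5 VA=0xE8140000DC7 (r,kernel):
  lvl0: tbl 0x36, slot 29 ⇒ 0x63007 (P1/RW1/US1/PS0)
  lvl1: tbl 0x63, slot 5 ⇒ 0x64087 (P1/RW1/US1/PS1)
  ✓ 0x64DC7 (huge @L1)  — 2 lookups

Access #4 fault: NONE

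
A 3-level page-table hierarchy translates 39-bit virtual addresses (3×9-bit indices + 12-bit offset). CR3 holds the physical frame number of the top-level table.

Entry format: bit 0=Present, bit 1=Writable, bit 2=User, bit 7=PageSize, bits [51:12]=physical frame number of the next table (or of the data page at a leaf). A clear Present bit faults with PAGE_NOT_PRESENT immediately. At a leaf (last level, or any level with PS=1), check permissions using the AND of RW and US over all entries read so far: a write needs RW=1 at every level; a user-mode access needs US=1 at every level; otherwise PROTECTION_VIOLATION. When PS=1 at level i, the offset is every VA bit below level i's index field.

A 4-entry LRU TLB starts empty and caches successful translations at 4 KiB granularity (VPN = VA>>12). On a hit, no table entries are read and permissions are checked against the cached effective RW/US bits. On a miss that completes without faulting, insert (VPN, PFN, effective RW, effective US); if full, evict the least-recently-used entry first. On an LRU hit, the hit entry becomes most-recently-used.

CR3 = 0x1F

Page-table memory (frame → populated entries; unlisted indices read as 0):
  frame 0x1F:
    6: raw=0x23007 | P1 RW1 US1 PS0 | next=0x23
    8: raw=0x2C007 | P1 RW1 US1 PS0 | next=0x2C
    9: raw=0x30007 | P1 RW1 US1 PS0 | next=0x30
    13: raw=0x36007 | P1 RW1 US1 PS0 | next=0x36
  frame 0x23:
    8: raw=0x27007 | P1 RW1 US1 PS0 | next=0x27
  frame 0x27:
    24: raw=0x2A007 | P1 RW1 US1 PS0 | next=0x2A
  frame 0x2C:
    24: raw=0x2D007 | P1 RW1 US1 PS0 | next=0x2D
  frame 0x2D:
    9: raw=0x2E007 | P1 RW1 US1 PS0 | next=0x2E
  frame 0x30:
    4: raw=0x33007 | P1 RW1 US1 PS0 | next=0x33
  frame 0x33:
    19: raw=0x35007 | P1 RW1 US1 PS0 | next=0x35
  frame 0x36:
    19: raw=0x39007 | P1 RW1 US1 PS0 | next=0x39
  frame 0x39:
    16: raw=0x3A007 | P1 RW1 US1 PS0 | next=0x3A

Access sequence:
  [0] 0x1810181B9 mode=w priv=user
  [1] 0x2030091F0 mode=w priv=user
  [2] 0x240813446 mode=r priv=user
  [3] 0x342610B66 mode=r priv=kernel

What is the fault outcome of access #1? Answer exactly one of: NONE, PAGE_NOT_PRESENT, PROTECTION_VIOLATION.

Walk each access:
#0 VA=0x1810181B9 (w,user):
  lvl0: tbl 0x1F, slot 6 ⇒ 0x23007 (P1/RW1/US1/PS0)
  lvl1: tbl 0x23, slot 8 ⇒ 0x27007 (P1/RW1/US1/PS0)
  lvl2: tbl 0x27, slot 24 ⇒ 0x2A007 (P1/RW1/US1/PS0)
  ⇒ phys 0x2A1B9  [3 reads]
#1 VA=0x2030091F0 (w,user):
  lvl0: tbl 0x1F, slot 8 ⇒ 0x2C007 (P1/RW1/US1/PS0)
  lvl1: tbl 0x2C, slot 24 ⇒ 0x2D007 (P1/RW1/US1/PS0)
  lvl2: tbl 0x2D, slot 9 ⇒ 0x2E007 (P1/RW1/US1/PS0)
  ⇒ phys 0x2E1F0  [3 reads]
#2 VA=0x240813446 (r,user):
  lvl0: tbl 0x1F, slot 9 ⇒ 0x30007 (P1/RW1/US1/PS0)
  lvl1: tbl 0x30, slot 4 ⇒ 0x33007 (P1/RW1/US1/PS0)
  lvl2: tbl 0x33, slot 19 ⇒ 0x35007 (P1/RW1/US1/PS0)
  ⇒ phys 0x35446  [3 reads]
#3 VA=0x342610B66 (r,kernel):
  lvl0: tbl 0x1F, slot 13 ⇒ 0x36007 (P1/RW1/US1/PS0)
  lvl1: tbl 0x36, slot 19 ⇒ 0x39007 (P1/RW1/US1/PS0)
  lvl2: tbl 0x39, slot 16 ⇒ 0x3A007 (P1/RW1/US1/PS0)
  ⇒ phys 0x3AB66  [3 reads]

Access #1 fault: NONE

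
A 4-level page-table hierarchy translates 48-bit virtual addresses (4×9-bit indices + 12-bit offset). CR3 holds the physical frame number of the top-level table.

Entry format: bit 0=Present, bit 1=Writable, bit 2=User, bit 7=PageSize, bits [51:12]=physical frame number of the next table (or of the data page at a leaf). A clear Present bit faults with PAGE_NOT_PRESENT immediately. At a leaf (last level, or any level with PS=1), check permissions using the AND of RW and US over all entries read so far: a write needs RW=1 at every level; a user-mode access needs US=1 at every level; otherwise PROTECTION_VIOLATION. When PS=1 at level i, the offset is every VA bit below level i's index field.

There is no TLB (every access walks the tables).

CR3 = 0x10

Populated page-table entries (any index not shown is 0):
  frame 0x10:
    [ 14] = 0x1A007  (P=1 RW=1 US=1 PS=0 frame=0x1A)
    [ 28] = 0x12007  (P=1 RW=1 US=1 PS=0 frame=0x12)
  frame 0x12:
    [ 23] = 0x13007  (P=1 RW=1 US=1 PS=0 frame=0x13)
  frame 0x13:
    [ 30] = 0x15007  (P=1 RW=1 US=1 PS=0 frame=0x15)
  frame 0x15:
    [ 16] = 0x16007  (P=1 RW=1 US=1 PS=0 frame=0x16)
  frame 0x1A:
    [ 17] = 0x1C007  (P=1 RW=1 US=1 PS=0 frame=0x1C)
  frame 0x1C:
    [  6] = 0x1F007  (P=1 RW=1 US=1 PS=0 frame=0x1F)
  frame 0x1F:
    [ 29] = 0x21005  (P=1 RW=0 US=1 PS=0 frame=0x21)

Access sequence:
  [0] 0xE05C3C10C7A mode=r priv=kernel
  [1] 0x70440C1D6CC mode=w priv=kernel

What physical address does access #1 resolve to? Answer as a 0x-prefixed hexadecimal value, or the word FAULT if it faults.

Per-access translation:
#0 VA=0xE05C3C10C7A (r,kernel):
  lvl0: tbl 0x10, slot 28 ⇒ 0x12007 (P1/RW1/US1/PS0)
  lvl1: tbl 0x12, slot 23 ⇒ 0x13007 (P1/RW1/US1/PS0)
  lvl2: tbl 0x13, slot 30 ⇒ 0x15007 (P1/RW1/US1/PS0)
  lvl3: tbl 0x15, slot 16 ⇒ 0x16007 (P1/RW1/US1/PS0)
  ⇒ phys 0x16C7A  [4 reads]
#1 VA=0x70440C1D6CC (w,kernel):
  lvl0: tbl 0x10, slot 14 ⇒ 0x1A007 (P1/RW1/US1/PS0)
  lvl1: tbl 0x1A, slot 17 ⇒ 0x1C007 (P1/RW1/US1/PS0)
  lvl2: tbl 0x1C, slot 6 ⇒ 0x1F007 (P1/RW1/US1/PS0)
  lvl3: tbl 0x1F, slot 29 ⇒ 0x21005 (P1/RW0/US1/PS0)
  → PROTECTION_VIOLATION  (4 entries read)

Access #1 PA: FAULT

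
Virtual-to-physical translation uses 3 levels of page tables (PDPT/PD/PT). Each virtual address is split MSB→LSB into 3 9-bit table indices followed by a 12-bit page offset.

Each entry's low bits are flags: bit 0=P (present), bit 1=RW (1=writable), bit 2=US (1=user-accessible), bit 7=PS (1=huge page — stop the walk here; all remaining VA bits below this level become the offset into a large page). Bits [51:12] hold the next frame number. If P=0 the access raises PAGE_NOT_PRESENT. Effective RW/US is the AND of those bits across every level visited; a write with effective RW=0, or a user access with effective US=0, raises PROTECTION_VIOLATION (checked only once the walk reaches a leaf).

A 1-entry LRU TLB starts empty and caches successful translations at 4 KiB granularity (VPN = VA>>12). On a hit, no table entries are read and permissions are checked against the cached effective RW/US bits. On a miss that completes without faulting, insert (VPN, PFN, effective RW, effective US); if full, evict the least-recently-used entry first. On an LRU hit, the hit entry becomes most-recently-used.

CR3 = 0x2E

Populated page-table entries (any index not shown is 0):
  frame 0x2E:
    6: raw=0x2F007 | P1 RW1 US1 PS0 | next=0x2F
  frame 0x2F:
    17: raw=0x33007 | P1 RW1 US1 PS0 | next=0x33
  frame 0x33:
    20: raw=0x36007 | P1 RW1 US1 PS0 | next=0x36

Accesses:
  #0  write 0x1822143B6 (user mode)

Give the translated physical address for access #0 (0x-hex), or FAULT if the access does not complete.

Walk each access:
#0 VA=0x1822143B6 (w,user):
  lvl0: tbl 0x2E, slot 6 ⇒ 0x2F007 (P1/RW1/US1/PS0)
  lvl1: tbl 0x2F, slot 17 ⇒ 0x33007 (P1/RW1/US1/PS0)
  lvl2: tbl 0x33, slot 20 ⇒ 0x36007 (P1/RW1/US1/PS0)
  → PA=0x363B6  (3 entries read)

Access #0 PA: 0x363B6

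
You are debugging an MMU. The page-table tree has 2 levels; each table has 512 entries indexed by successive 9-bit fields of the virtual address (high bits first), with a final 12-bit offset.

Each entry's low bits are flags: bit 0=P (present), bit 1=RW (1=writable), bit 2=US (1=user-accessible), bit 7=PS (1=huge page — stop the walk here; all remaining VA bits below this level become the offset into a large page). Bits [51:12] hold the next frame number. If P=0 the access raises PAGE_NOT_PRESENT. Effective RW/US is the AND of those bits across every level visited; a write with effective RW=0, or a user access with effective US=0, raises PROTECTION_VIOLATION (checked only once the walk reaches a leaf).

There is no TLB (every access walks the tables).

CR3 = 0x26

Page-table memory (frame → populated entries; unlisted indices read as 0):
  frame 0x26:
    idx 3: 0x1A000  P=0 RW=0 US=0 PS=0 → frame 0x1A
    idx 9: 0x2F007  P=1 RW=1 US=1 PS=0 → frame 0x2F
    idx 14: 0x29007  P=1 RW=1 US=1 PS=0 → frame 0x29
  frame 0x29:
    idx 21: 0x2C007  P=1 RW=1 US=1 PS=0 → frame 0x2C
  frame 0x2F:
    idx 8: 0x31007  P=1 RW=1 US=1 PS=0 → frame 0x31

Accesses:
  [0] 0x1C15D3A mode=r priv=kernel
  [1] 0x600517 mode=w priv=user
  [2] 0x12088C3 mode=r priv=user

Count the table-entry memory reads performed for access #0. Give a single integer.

Walk each access:
#0 VA=0x1C15D3A (r,kernel):
  L0 @0x26[14] → 0x29007  P=1,RW=1,US=1,PS=0
  L1 @0x29[21] → 0x2C007  P=1,RW=1,US=1,PS=0
  ✓ 0x2CD3A  — 2 lookups
#1 VA=0x600517 (w,user):
  L0 @0x26[3] → 0x1A000  P=0,RW=0,US=0,PS=0
  → PAGE_NOT_PRESENT  (1 entries read)
#2 VA=0x12088C3 (r,user):
  L0 @0x26[9] → 0x2F007  P=1,RW=1,US=1,PS=0
  L1 @0x2F[8] → 0x31007  P=1,RW=1,US=1,PS=0
  ✓ 0x318C3  — 2 lookups

Entries read for #0: 2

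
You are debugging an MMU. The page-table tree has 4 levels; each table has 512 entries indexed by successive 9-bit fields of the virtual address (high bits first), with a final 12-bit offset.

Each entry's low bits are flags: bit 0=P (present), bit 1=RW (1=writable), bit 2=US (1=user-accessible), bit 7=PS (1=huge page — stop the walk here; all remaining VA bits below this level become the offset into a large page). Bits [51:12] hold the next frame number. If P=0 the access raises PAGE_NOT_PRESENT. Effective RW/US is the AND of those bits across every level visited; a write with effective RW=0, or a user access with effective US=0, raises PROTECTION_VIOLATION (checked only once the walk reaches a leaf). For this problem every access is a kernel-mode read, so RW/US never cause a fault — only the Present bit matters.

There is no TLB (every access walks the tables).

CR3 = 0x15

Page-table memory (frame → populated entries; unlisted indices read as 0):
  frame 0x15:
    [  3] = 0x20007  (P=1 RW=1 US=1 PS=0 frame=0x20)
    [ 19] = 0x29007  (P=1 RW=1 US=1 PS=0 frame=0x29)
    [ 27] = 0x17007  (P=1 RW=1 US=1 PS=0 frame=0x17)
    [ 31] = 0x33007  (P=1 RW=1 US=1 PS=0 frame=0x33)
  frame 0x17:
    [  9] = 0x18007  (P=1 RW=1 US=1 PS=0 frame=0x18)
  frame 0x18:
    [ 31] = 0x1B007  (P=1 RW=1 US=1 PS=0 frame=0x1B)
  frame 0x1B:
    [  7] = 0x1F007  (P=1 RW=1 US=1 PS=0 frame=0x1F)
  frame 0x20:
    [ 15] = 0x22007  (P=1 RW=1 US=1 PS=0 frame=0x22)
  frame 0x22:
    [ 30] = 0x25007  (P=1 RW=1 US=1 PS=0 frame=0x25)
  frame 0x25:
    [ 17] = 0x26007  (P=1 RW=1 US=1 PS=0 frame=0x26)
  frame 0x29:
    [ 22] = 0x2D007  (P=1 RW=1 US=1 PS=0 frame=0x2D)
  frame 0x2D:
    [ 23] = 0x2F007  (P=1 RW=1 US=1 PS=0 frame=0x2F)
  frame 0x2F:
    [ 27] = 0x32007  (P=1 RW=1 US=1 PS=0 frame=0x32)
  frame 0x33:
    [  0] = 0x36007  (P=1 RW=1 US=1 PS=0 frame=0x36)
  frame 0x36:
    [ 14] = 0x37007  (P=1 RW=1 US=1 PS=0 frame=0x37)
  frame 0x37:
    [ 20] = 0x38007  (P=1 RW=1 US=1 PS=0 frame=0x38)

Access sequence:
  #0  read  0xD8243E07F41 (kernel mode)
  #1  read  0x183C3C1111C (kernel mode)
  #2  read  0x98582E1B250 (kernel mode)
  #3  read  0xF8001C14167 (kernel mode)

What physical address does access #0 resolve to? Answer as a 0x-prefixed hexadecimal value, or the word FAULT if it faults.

Walk each access:
#0 VA=0xD8243E07F41 (r,kernel):
  L0: frame=0x15 idx=27 entry=0x17007 [P=1 RW=1 US=1 PS=0]
  L1: frame=0x17 idx=9 entry=0x18007 [P=1 RW=1 US=1 PS=0]
  L2: frame=0x18 idx=31 entry=0x1B007 [P=1 RW=1 US=1 PS=0]
  L3: frame=0x1B idx=7 entry=0x1F007 [P=1 RW=1 US=1 PS=0]
  ⇒ phys 0x1FF41  [4 reads]
#1 VA=0x183C3C1111C (r,kernel):
  L0: frame=0x15 idx=3 entry=0x20007 [P=1 RW=1 US=1 PS=0]
  L1: frame=0x20 idx=15 entry=0x22007 [P=1 RW=1 US=1 PS=0]
  L2: frame=0x22 idx=30 entry=0x25007 [P=1 RW=1 US=1 PS=0]
  L3: frame=0x25 idx=17 entry=0x26007 [P=1 RW=1 US=1 PS=0]
  ⇒ phys 0x2611C  [4 reads]
#2 VA=0x98582E1B250 (r,kernel):
  L0: frame=0x15 idx=19 entry=0x29007 [P=1 RW=1 US=1 PS=0]
  L1: frame=0x29 idx=22 entry=0x2D007 [P=1 RW=1 US=1 PS=0]
  L2: frame=0x2D idx=23 entry=0x2F007 [P=1 RW=1 US=1 PS=0]
  L3: frame=0x2F idx=27 entry=0x32007 [P=1 RW=1 US=1 PS=0]
  ⇒ phys 0x32250  [4 reads]
#3 VA=0xF8001C14167 (r,kernel):
  L0: frame=0x15 idx=31 entry=0x33007 [P=1 RW=1 US=1 PS=0]
  L1: frame=0x33 idx=0 entry=0x36007 [P=1 RW=1 US=1 PS=0]
  L2: frame=0x36 idx=14 entry=0x37007 [P=1 RW=1 US=1 PS=0]
  L3: frame=0x37 idx=20 entry=0x38007 [P=1 RW=1 US=1 PS=0]
  ⇒ phys 0x38167  [4 reads]

Access #0 PA: 0x1FF41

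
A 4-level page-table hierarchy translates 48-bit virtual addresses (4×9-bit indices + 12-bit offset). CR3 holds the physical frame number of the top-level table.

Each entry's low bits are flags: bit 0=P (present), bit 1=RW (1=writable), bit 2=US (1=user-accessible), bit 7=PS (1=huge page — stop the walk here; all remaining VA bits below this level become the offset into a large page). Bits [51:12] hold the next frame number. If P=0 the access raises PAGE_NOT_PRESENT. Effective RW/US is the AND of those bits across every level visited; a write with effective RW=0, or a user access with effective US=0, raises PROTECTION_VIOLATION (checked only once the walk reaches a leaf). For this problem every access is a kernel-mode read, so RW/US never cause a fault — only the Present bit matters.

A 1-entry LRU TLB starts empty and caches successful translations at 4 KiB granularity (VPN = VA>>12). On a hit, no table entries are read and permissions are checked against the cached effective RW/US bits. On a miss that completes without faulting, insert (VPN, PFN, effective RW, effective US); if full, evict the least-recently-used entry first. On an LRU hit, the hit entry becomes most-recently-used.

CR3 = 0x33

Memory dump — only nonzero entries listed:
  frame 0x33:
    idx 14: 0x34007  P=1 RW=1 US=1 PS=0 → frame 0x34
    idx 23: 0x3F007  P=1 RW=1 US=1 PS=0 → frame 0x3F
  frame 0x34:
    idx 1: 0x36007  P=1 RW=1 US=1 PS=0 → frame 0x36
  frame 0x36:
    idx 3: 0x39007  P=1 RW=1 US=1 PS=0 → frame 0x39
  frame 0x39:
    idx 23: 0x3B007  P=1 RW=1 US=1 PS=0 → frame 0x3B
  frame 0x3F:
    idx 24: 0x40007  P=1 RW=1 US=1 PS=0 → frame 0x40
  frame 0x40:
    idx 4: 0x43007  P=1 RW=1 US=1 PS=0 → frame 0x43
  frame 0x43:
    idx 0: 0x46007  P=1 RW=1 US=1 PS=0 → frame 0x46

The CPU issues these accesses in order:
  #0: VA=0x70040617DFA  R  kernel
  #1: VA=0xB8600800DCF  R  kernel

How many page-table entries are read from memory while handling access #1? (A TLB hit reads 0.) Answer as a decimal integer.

Walk each access:
#0 VA=0x70040617DFA (r,kernel):
  L0: frame=0x33 idx=14 entry=0x34007 [P=1 RW=1 US=1 PS=0]
  L1: frame=0x34 idx=1 entry=0x36007 [P=1 RW=1 US=1 PS=0]
  L2: frame=0x36 idx=3 entry=0x39007 [P=1 RW=1 US=1 PS=0]
  L3: frame=0x39 idx=23 entry=0x3B007 [P=1 RW=1 US=1 PS=0]
  → PA=0x3BDFA  (4 entries read)
#1 VA=0xB8600800DCF (r,kernel):
  L0: frame=0x33 idx=23 entry=0x3F007 [P=1 RW=1 US=1 PS=0]
  L1: frame=0x3F idx=24 entry=0x40007 [P=1 RW=1 US=1 PS=0]
  L2: frame=0x40 idx=4 entry=0x43007 [P=1 RW=1 US=1 PS=0]
  L3: frame=0x43 idx=0 entry=0x46007 [P=1 RW=1 US=1 PS=0]
  → PA=0x46DCF  (4 entries read)

Entries read for #1: 4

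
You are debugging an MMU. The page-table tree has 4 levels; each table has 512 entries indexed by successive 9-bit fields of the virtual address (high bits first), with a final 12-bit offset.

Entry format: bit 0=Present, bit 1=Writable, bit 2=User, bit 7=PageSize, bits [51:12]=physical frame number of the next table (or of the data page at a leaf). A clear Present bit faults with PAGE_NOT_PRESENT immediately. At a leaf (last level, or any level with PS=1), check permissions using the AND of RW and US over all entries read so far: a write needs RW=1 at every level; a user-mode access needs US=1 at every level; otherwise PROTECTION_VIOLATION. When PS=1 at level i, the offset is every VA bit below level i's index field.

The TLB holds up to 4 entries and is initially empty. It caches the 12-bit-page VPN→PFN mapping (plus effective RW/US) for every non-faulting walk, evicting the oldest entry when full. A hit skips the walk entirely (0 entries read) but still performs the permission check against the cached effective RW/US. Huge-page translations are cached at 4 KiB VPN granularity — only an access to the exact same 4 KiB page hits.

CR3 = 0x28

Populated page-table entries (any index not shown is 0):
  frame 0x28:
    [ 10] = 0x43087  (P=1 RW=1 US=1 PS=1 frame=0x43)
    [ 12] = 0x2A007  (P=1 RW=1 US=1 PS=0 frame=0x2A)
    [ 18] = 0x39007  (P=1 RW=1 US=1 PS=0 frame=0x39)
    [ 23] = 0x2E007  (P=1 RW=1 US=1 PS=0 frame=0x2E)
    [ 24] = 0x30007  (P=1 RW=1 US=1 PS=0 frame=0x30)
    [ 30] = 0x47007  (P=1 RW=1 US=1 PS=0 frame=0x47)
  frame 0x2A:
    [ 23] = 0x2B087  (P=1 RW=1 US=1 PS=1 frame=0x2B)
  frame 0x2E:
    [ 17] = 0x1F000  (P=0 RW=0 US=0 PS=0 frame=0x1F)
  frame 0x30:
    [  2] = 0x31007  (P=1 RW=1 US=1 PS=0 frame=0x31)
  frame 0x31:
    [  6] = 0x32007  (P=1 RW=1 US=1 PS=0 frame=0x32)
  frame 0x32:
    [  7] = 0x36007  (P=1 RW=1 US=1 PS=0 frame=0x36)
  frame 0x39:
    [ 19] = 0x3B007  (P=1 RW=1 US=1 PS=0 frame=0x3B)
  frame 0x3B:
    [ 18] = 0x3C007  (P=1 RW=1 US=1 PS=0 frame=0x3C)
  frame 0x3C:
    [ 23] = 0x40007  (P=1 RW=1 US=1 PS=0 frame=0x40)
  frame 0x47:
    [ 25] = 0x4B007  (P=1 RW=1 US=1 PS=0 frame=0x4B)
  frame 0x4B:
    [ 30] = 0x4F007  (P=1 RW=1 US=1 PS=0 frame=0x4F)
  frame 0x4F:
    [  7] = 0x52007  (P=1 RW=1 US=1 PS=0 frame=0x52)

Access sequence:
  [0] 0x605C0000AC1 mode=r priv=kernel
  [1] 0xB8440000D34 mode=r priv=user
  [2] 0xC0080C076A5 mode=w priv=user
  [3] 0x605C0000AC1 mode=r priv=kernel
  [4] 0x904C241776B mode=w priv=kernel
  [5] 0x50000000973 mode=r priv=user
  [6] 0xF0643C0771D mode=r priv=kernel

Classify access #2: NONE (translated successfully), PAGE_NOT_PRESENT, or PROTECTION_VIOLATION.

Per-access translation:
#0 VA=0x605C0000AC1 (r,kernel):
  [0] read 0x28 idx=12: raw=0x2A007 flags P=1 W=1 U=1 S=0
  [1] read 0x2A idx=23: raw=0x2B087 flags P=1 W=1 U=1 S=1
  ✓ 0x2BAC1 (huge @L1)  — 2 lookups
#1 VA=0xB8440000D34 (r,user):
  [0] read 0x28 idx=23: raw=0x2E007 flags P=1 W=1 U=1 S=0
  [1] read 0x2E idx=17: raw=0x1F000 flags P=0 W=0 U=0 S=0
  ⇒ fault: PAGE_NOT_PRESENT  — 2 lookups
#2 VA=0xC0080C076A5 (w,user):
  [0] read 0x28 idx=24: raw=0x30007 flags P=1 W=1 U=1 S=0
  [1] read 0x30 idx=2: raw=0x31007 flags P=1 W=1 U=1 S=0
  [2] read 0x31 idx=6: raw=0x32007 flags P=1 W=1 U=1 S=0
  [3] read 0x32 idx=7: raw=0x36007 flags P=1 W=1 U=1 S=0
  ✓ 0x366A5  — 4 lookups
#3 VA=0x605C0000AC1 (r,kernel):
  TLB hit vpn=0x605C0000 → PA=0x2BAC1
#4 VA=0x904C241776B (w,kernel):
  [0] read 0x28 idx=18: raw=0x39007 flags P=1 W=1 U=1 S=0
  [1] read 0x39 idx=19: raw=0x3B007 flags P=1 W=1 U=1 S=0
  [2] read 0x3B idx=18: raw=0x3C007 flags P=1 W=1 U=1 S=0
  [3] read 0x3C idx=23: raw=0x40007 flags P=1 W=1 U=1 S=0
  ✓ 0x4076B  — 4 lookups
#5 VA=0x50000000973 (r,user):
  [0] read 0x28 idx=10: raw=0x43087 flags P=1 W=1 U=1 S=1
  ✓ 0x43973 (huge @L0)  — 1 lookups
#6 VA=0xF0643C0771D (r,kernel):
  [0] read 0x28 idx=30: raw=0x47007 flags P=1 W=1 U=1 S=0
  [1] read 0x47 idx=25: raw=0x4B007 flags P=1 W=1 U=1 S=0
  [2] read 0x4B idx=30: raw=0x4F007 flags P=1 W=1 U=1 S=0
  [3] read 0x4F idx=7: raw=0x52007 flags P=1 W=1 U=1 S=0
  ✓ 0x5271D  — 4 lookups

Access #2 fault: NONE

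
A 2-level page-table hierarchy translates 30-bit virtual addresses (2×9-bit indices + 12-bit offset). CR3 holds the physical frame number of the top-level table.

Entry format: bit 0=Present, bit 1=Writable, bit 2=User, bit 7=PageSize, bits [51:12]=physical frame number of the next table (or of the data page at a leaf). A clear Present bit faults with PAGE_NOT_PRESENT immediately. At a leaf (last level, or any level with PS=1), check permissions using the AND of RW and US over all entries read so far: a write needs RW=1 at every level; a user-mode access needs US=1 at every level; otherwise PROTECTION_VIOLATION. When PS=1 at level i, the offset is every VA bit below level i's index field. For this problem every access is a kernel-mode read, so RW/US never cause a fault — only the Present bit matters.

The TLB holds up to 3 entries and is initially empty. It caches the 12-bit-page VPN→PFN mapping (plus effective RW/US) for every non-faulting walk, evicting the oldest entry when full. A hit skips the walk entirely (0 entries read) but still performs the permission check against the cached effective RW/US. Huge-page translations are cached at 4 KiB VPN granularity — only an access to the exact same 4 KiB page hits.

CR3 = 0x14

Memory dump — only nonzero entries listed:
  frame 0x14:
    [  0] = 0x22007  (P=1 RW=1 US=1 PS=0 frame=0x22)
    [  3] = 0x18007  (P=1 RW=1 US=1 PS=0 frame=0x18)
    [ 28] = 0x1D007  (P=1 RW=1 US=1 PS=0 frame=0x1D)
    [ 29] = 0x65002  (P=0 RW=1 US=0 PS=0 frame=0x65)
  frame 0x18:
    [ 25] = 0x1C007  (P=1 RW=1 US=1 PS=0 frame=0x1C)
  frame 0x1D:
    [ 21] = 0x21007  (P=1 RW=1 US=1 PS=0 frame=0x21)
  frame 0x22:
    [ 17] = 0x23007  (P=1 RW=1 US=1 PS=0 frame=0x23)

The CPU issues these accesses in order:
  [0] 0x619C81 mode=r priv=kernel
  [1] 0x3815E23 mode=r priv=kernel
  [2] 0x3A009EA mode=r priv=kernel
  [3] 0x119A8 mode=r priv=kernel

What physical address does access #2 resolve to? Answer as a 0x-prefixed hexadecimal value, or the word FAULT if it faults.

Walk each access:
#0 VA=0x619C81 (r,kernel):
  L0: frame=0x14 idx=3 entry=0x18007 [P=1 RW=1 US=1 PS=0]
  L1: frame=0x18 idx=25 entry=0x1C007 [P=1 RW=1 US=1 PS=0]
  ✓ 0x1CC81  — 2 lookups
#1 VA=0x3815E23 (r,kernel):
  L0: frame=0x14 idx=28 entry=0x1D007 [P=1 RW=1 US=1 PS=0]
  L1: frame=0x1D idx=21 entry=0x21007 [P=1 RW=1 US=1 PS=0]
  ✓ 0x21E23  — 2 lookups
#2 VA=0x3A009EA (r,kernel):
  L0: frame=0x14 idx=29 entry=0x65002 [P=0 RW=1 US=0 PS=0]
  ⇒ fault: PAGE_NOT_PRESENT  — 1 lookups
#3 VA=0x119A8 (r,kernel):
  L0: frame=0x14 idx=0 entry=0x22007 [P=1 RW=1 US=1 PS=0]
  L1: frame=0x22 idx=17 entry=0x23007 [P=1 RW=1 US=1 PS=0]
  ✓ 0x239A8  — 2 lookups

Access #2 PA: FAULT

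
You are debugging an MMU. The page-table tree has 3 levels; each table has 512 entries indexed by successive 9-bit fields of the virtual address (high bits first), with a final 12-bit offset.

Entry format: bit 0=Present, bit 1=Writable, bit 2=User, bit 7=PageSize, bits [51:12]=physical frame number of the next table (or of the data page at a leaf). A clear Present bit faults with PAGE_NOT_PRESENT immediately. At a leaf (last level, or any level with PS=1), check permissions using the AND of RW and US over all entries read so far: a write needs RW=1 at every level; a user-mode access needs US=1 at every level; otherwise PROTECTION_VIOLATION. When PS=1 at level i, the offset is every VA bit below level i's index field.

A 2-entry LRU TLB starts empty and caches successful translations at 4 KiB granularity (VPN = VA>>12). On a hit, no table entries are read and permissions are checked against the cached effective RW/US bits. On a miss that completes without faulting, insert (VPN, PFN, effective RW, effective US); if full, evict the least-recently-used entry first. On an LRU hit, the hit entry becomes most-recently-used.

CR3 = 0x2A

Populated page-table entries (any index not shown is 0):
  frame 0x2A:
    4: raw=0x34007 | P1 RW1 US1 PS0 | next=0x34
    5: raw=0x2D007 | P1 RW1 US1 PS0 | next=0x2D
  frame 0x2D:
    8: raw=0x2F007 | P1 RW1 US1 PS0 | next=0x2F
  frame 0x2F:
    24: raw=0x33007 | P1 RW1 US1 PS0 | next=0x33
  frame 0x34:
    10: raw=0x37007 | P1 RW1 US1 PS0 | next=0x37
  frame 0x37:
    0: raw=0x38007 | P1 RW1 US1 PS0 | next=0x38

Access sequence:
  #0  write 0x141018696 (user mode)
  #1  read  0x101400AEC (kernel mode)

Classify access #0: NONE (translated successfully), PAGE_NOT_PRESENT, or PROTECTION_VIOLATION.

Per-access translation:
#0 VA=0x141018696 (w,user):
  L0: frame=0x2A idx=5 entry=0x2D007 [P=1 RW=1 US=1 PS=0]
  L1: frame=0x2D idx=8 entry=0x2F007 [P=1 RW=1 US=1 PS=0]
  L2: frame=0x2F idx=24 entry=0x33007 [P=1 RW=1 US=1 PS=0]
  → PA=0x33696  (3 entries read)
#1 VA=0x101400AEC (r,kernel):
  L0: frame=0x2A idx=4 entry=0x34007 [P=1 RW=1 US=1 PS=0]
  L1: frame=0x34 idx=10 entry=0x37007 [P=1 RW=1 US=1 PS=0]
  L2: frame=0x37 idx=0 entry=0x38007 [P=1 RW=1 US=1 PS=0]
  → PA=0x38AEC  (3 entries read)

Access #0 fault: NONE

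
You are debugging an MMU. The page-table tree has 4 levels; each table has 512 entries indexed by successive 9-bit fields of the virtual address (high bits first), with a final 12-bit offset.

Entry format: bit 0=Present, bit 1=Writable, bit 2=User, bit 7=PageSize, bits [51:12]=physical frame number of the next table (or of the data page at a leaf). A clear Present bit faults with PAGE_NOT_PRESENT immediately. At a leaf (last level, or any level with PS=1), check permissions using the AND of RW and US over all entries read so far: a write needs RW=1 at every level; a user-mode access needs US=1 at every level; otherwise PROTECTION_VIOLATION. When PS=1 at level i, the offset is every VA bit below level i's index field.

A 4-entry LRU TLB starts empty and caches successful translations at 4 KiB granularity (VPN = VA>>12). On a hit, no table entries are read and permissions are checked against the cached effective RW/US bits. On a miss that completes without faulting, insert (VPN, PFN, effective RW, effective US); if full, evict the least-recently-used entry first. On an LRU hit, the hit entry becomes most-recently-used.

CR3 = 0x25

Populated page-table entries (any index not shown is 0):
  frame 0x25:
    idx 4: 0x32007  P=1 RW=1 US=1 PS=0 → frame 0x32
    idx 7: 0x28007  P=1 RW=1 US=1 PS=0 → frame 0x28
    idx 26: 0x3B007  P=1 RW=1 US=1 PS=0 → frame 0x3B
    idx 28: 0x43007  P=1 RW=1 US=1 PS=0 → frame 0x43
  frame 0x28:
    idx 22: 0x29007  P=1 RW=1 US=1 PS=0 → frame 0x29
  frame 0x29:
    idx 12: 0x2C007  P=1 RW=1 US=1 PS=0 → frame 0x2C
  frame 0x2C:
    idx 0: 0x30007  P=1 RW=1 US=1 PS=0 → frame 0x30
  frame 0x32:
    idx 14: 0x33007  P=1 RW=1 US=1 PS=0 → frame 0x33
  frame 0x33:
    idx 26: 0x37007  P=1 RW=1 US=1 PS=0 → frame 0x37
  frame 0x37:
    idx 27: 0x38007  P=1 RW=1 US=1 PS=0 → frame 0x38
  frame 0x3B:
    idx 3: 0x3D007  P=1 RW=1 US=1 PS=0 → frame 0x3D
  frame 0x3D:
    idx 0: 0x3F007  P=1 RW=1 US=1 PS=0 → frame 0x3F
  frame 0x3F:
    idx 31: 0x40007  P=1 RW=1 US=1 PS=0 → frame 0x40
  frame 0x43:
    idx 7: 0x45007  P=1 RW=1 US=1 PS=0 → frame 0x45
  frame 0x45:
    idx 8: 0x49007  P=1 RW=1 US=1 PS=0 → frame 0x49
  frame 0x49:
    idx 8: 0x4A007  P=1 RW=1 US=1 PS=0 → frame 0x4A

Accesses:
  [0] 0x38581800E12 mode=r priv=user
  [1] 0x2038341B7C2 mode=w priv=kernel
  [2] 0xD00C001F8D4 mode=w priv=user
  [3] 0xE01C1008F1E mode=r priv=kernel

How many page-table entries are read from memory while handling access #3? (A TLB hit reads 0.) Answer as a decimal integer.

Walk each access:
#0 VA=0x38581800E12 (r,user):
  lvl0: tbl 0x25, slot 7 ⇒ 0x28007 (P1/RW1/US1/PS0)
  lvl1: tbl 0x28, slot 22 ⇒ 0x29007 (P1/RW1/US1/PS0)
  lvl2: tbl 0x29, slot 12 ⇒ 0x2C007 (P1/RW1/US1/PS0)
  lvl3: tbl 0x2C, slot 0 ⇒ 0x30007 (P1/RW1/US1/PS0)
  → PA=0x30E12  (4 entries read)
#1 VA=0x2038341B7C2 (w,kernel):
  lvl0: tbl 0x25, slot 4 ⇒ 0x32007 (P1/RW1/US1/PS0)
  lvl1: tbl 0x32, slot 14 ⇒ 0x33007 (P1/RW1/US1/PS0)
  lvl2: tbl 0x33, slot 26 ⇒ 0x37007 (P1/RW1/US1/PS0)
  lvl3: tbl 0x37, slot 27 ⇒ 0x38007 (P1/RW1/US1/PS0)
  → PA=0x387C2  (4 entries read)
#2 VA=0xD00C001F8D4 (w,user):
  lvl0: tbl 0x25, slot 26 ⇒ 0x3B007 (P1/RW1/US1/PS0)
  lvl1: tbl 0x3B, slot 3 ⇒ 0x3D007 (P1/RW1/US1/PS0)
  lvl2: tbl 0x3D, slot 0 ⇒ 0x3F007 (P1/RW1/US1/PS0)
  lvl3: tbl 0x3F, slot 31 ⇒ 0x40007 (P1/RW1/US1/PS0)
  → PA=0x408D4  (4 entries read)
#3 VA=0xE01C1008F1E (r,kernel):
  lvl0: tbl 0x25, slot 28 ⇒ 0x43007 (P1/RW1/US1/PS0)
  lvl1: tbl 0x43, slot 7 ⇒ 0x45007 (P1/RW1/US1/PS0)
  lvl2: tbl 0x45, slot 8 ⇒ 0x49007 (P1/RW1/US1/PS0)
  lvl3: tbl 0x49, slot 8 ⇒ 0x4A007 (P1/RW1/US1/PS0)
  → PA=0x4AF1E  (4 entries read)

Entries read for #3: 4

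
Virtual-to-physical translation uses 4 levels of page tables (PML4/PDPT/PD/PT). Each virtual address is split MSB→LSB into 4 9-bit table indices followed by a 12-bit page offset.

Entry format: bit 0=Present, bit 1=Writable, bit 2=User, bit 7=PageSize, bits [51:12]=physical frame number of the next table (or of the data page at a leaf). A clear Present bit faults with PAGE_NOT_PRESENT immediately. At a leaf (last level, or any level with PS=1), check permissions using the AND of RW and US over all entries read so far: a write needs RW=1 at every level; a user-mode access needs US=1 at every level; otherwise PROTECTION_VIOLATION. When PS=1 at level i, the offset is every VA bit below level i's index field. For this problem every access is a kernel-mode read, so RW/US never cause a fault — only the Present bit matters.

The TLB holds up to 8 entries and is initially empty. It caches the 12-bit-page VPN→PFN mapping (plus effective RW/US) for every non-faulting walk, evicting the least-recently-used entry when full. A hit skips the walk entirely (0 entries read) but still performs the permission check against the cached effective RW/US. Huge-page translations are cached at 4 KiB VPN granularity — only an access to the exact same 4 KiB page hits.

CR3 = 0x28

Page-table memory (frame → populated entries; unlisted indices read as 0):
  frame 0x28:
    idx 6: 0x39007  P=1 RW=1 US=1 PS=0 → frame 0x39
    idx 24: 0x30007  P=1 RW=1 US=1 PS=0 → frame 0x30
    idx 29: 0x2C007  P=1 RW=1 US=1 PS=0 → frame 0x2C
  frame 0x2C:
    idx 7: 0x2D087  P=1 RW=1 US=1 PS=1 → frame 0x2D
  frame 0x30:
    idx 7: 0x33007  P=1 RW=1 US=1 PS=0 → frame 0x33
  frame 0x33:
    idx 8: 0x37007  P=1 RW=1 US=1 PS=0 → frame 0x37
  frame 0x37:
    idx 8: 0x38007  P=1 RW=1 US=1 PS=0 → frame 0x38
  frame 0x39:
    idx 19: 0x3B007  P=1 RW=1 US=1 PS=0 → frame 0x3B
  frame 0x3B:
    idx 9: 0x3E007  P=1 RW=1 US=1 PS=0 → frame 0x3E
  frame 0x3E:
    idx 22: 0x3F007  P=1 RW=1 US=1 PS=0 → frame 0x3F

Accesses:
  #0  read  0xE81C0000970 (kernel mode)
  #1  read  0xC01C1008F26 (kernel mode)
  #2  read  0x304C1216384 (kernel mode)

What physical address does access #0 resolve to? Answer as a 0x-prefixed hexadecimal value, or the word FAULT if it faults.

Per-access translation:
#0 VA=0xE81C0000970 (r,kernel):
  [0] read 0x28 idx=29: raw=0x2C007 flags P=1 W=1 U=1 S=0
  [1] read 0x2C idx=7: raw=0x2D087 flags P=1 W=1 U=1 S=1
  ⇒ phys 0x2D970 (huge @L1)  [2 reads]
#1 VA=0xC01C1008F26 (r,kernel):
  [0] read 0x28 idx=24: raw=0x30007 flags P=1 W=1 U=1 S=0
  [1] read 0x30 idx=7: raw=0x33007 flags P=1 W=1 U=1 S=0
  [2] read 0x33 idx=8: raw=0x37007 flags P=1 W=1 U=1 S=0
  [3] read 0x37 idx=8: raw=0x38007 flags P=1 W=1 U=1 S=0
  ⇒ phys 0x38F26  [4 reads]
#2 VA=0x304C1216384 (r,kernel):
  [0] read 0x28 idx=6: raw=0x39007 flags P=1 W=1 U=1 S=0
  [1] read 0x39 idx=19: raw=0x3B007 flags P=1 W=1 U=1 S=0
  [2] read 0x3B idx=9: raw=0x3E007 flags P=1 W=1 U=1 S=0
  [3] read 0x3E idx=22: raw=0x3F007 flags P=1 W=1 U=1 S=0
  ⇒ phys 0x3F384  [4 reads]

Access #0 PA: 0x2D970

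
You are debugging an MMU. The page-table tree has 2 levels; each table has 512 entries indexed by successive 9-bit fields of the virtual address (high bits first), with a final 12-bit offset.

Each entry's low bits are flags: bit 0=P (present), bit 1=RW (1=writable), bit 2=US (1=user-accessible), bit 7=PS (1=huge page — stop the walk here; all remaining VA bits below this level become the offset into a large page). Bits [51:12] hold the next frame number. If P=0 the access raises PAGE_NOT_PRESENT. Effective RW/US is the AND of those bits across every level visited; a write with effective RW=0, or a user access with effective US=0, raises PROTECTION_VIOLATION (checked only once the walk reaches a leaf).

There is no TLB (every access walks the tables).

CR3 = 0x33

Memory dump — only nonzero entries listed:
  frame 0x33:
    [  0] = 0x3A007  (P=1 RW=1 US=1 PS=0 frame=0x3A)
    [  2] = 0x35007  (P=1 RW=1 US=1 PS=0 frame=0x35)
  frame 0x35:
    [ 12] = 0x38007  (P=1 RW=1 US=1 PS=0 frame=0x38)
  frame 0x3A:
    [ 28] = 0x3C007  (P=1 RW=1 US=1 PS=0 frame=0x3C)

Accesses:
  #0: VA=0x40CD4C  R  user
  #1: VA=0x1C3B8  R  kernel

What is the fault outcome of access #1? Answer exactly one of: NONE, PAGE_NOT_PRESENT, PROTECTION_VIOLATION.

Walk each access:
#0 VA=0x40CD4C (r,user):
  L0 @0x33[2] → 0x35007  P=1,RW=1,US=1,PS=0
  L1 @0x35[12] → 0x38007  P=1,RW=1,US=1,PS=0
  → PA=0x38D4C  (2 entries read)
#1 VA=0x1C3B8 (r,kernel):
  L0 @0x33[0] → 0x3A007  P=1,RW=1,US=1,PS=0
  L1 @0x3A[28] → 0x3C007  P=1,RW=1,US=1,PS=0
  → PA=0x3C3B8  (2 entries read)

Access #1 fault: NONE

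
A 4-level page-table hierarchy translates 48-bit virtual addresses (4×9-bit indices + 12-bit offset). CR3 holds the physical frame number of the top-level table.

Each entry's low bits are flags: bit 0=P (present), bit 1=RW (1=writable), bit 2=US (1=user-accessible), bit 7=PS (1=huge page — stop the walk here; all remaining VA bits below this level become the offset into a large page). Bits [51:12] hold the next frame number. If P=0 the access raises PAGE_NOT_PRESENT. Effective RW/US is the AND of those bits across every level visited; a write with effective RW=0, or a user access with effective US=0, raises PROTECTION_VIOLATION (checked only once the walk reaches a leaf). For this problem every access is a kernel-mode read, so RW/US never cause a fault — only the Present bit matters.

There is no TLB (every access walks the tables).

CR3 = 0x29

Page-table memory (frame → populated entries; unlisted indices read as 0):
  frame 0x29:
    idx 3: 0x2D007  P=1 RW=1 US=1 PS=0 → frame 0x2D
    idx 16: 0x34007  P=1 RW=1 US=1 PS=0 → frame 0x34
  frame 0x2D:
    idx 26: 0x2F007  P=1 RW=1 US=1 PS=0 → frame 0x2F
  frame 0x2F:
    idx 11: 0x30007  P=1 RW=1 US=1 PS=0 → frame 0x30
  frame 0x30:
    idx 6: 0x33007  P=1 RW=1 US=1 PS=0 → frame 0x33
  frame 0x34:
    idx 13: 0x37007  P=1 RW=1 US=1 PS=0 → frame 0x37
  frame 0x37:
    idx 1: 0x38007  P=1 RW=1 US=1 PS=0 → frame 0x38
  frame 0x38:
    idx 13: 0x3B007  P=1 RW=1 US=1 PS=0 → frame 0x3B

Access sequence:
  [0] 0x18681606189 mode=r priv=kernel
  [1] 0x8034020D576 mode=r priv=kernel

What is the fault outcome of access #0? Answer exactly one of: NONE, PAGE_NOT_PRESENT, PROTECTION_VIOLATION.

Per-access translation:
#0 VA=0x18681606189 (r,kernel):
  [0] read 0x29 idx=3: raw=0x2D007 flags P=1 W=1 U=1 S=0
  [1] read 0x2D idx=26: raw=0x2F007 flags P=1 W=1 U=1 S=0
  [2] read 0x2F idx=11: raw=0x30007 flags P=1 W=1 U=1 S=0
  [3] read 0x30 idx=6: raw=0x33007 flags P=1 W=1 U=1 S=0
  → PA=0x33189  (4 entries read)
#1 VA=0x8034020D576 (r,kernel):
  [0] read 0x29 idx=16: raw=0x34007 flags P=1 W=1 U=1 S=0
  [1] read 0x34 idx=13: raw=0x37007 flags P=1 W=1 U=1 S=0
  [2] read 0x37 idx=1: raw=0x38007 flags P=1 W=1 U=1 S=0
  [3] read 0x38 idx=13: raw=0x3B007 flags P=1 W=1 U=1 S=0
  → PA=0x3B576  (4 entries read)

Access #0 fault: NONE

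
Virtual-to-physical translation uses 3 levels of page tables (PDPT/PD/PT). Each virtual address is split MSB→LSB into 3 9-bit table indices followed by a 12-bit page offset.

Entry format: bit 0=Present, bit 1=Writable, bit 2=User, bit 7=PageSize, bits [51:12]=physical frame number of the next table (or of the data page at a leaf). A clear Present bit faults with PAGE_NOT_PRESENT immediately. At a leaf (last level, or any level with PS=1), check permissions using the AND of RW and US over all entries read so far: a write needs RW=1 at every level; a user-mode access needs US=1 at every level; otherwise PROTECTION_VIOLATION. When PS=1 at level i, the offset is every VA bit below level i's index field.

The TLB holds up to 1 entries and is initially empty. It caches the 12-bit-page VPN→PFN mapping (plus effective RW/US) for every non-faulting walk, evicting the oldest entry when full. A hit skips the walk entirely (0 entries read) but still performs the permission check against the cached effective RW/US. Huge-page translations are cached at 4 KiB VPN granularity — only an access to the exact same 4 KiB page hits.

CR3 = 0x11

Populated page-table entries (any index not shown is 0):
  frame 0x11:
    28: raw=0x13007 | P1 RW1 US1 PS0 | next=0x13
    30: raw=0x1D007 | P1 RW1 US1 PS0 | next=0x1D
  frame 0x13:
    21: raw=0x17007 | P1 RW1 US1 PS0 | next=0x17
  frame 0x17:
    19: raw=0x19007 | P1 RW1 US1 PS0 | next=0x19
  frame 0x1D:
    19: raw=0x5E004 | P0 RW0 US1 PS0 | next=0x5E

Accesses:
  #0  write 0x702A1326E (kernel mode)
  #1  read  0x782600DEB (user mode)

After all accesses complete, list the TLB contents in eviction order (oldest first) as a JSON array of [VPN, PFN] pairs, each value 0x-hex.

Per-access translation:
#0 VA=0x702A1326E (w,kernel):
  lvl0: tbl 0x11, slot 28 ⇒ 0x13007 (P1/RW1/US1/PS0)
  lvl1: tbl 0x13, slot 21 ⇒ 0x17007 (P1/RW1/US1/PS0)
  lvl2: tbl 0x17, slot 19 ⇒ 0x19007 (P1/RW1/US1/PS0)
  ⇒ phys 0x1926E  [3 reads]
#1 VA=0x782600DEB (r,user):
  lvl0: tbl 0x11, slot 30 ⇒ 0x1D007 (P1/RW1/US1/PS0)
  lvl1: tbl 0x1D, slot 19 ⇒ 0x5E004 (P0/RW0/US1/PS0)
  ✗ PAGE_NOT_PRESENT  [2 reads]

TLB: [["0x702A13", "0x19"]]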